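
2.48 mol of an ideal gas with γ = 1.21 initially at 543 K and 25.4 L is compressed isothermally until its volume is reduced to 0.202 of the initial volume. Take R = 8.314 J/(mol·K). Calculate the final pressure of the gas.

2180 kPa

P₁ = nRT₁/V₁ = 2.48×8.314×543/25.4 = 441 kPa.
Isothermal: T stays 543 K; PV = const ⇒ V₂ = 5.13 L, P₂ = 2180 kPa.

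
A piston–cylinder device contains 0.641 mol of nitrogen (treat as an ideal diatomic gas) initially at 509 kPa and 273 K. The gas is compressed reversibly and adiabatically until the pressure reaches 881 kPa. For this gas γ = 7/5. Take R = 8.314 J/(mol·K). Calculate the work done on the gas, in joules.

617 J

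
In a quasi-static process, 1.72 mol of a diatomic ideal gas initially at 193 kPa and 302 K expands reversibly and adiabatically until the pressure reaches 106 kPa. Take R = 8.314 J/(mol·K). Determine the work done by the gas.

V₁ = nRT₁/P₁ = 1.72×8.314×302/193 = 22.4 L.
Adiabatic: T₂/T₁ = (P₂/P₁)^((γ−1)/γ) ⇒ T₂ = 302×(0.549)^0.286 = 254 K; V₂ = 34.3 L.
ΔU = nCvΔT = 1.72×20.8×(254−302) = -1700 J.
Q = 0 for an adiabatic process, so W = −ΔU = 1700 J.

1700 J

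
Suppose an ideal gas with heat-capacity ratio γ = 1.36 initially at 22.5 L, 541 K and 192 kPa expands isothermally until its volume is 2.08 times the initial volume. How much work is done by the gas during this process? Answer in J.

3160 J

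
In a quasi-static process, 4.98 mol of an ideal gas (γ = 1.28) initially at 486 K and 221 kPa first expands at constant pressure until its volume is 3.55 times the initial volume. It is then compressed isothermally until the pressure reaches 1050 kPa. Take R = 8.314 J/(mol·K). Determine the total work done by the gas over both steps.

-60000 J

V₁ = nRT₁/P₁ = 4.98×8.314×486/221 = 91.1 L.
Step 1 — Isobaric: P stays 221 kPa; V/T = const ⇒ T₂ = 1730 K, V₂ = 323 L.
W = PΔV = 221×(323−91.1) kPa·L = 51300 J.
ΔU = nCvΔT = 4.98×29.7×(1730−486) = 183000 J.
Q = ΔU + W = nCpΔT = 235000 J.
State after step 1: P = 221 kPa, V = 323 L, T = 1730 K.
Step 2 — Isothermal: T stays 1730 K; PV = const ⇒ V₂ = 68.0 L, P₂ = 1050 kPa.
ΔU = 0 (ideal gas, T constant).
W = nRT ln(V₂/V₁) = 4.98×8.314×1730×ln(0.210) = -111000 J.
Q = ΔU + W = -111000 J.
Net over both steps: W = -60000 J, Q = 123000 J, ΔU = 183000 J.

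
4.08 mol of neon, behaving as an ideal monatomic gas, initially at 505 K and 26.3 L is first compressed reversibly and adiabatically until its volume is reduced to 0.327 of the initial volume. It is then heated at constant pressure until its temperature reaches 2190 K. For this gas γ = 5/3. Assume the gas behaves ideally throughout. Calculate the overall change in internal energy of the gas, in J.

85700 J

P₁ = nRT₁/V₁ = 4.08×8.314×505/26.3 = 651 kPa.
Step 1 — Adiabatic: TV^(γ−1) = const ⇒ T₂ = 505×(3.06)^0.667 = 1060 K; PV^γ = const ⇒ P₂ = 4200 kPa.
ΔU = nCvΔT = 4.08×12.5×(1060−505) = 28400 J.
Q = 0 for an adiabatic process, so W = −ΔU = -28400 J.
State after step 1: P = 4200 kPa, V = 8.60 L, T = 1060 K.
Step 2 — Isobaric: P stays 4200 kPa; V/T = const ⇒ T₂ = 2190 K, V₂ = 17.7 L.
W = PΔV = 4200×(17.7−8.60) kPa·L = 38200 J.
ΔU = nCvΔT = 4.08×12.5×(2190−1060) = 57300 J.
Q = ΔU + W = nCpΔT = 95500 J.
Net over both steps: W = 9760 J, Q = 95500 J, ΔU = 85700 J.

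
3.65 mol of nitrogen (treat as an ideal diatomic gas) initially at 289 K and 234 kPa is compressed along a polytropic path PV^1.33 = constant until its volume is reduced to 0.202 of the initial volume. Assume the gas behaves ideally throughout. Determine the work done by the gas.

-18500 J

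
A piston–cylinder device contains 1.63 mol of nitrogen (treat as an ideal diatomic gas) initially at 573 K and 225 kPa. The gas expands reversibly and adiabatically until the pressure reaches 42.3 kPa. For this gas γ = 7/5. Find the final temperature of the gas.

V₁ = nRT₁/P₁ = 1.63×8.314×573/225 = 34.5 L.
Adiabatic: T₂/T₁ = (P₂/P₁)^((γ−1)/γ) ⇒ T₂ = 573×(0.188)^0.286 = 355 K; V₂ = 114 L.

355 K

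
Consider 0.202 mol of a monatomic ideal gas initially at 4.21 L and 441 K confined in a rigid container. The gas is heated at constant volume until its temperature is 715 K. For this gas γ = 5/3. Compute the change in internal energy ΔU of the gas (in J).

690 J

P₁ = nRT₁/V₁ = 0.202×8.314×441/4.21 = 176 kPa.
Isochoric: V stays 4.21 L; P/T = const ⇒ T₂ = 715 K, P₂ = 285 kPa.
For an ideal gas ΔU = nCvΔT with Cv = (3/2)R = 12.5 J/(mol·K).
ΔU = 0.202×12.5×(715−441) = 690 J.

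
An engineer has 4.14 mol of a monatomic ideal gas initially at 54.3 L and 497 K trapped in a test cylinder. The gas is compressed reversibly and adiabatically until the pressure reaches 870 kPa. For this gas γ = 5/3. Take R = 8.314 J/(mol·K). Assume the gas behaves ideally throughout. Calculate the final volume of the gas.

29.5 L

P₁ = nRT₁/V₁ = 4.14×8.314×497/54.3 = 315 kPa.
Adiabatic: T₂/T₁ = (P₂/P₁)^((γ−1)/γ) ⇒ T₂ = 497×(2.76)^0.400 = 746 K; V₂ = 29.5 L.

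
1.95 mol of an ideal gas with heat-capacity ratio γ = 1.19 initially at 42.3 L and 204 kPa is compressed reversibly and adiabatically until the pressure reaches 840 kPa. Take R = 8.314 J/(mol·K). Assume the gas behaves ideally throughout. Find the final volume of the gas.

12.9 L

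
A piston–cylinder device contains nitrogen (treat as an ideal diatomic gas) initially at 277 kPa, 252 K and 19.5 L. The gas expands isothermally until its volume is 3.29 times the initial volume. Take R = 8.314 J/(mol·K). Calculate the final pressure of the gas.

84.2 kPa

Isothermal: T stays 252 K; PV = const ⇒ V₂ = 64.2 L, P₂ = 84.2 kPa.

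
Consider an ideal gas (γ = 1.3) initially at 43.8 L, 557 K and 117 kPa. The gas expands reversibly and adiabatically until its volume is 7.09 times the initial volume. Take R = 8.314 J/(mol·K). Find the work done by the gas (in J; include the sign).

7590 J

n = P₁V₁/(RT₁) = 117×43.8/(8.314×557) = 1.11 mol.
Adiabatic: TV^(γ−1) = const ⇒ T₂ = 557×(0.141)^0.300 = 310 K; PV^γ = const ⇒ P₂ = 9.17 kPa.
ΔU = nCvΔT = 1.11×27.7×(310−557) = -7590 J.
Q = 0 for an adiabatic process, so W = −ΔU = 7590 J.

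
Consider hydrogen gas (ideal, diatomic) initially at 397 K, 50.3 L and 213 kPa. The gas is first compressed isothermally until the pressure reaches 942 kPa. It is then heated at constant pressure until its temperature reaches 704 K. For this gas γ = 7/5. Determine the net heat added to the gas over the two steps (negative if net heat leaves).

n = P₁V₁/(RT₁) = 213×50.3/(8.314×397) = 3.25 mol.
Step 1 — Isothermal: T stays 397 K; PV = const ⇒ V₂ = 11.4 L, P₂ = 942 kPa.
ΔU = 0 (ideal gas, T constant).
W = nRT ln(V₂/V₁) = 3.25×8.314×397×ln(0.226) = -15900 J.
Q = ΔU + W = -15900 J.
State after step 1: P = 942 kPa, V = 11.4 L, T = 397 K.
Step 2 — Isobaric: P stays 942 kPa; V/T = const ⇒ T₂ = 704 K, V₂ = 20.2 L.
W = PΔV = 942×(20.2−11.4) kPa·L = 8290 J.
ΔU = nCvΔT = 3.25×20.8×(704−397) = 20700 J.
Q = ΔU + W = nCpΔT = 29000 J.
Net over both steps: W = -7640 J, Q = 13100 J, ΔU = 20700 J.

13100 J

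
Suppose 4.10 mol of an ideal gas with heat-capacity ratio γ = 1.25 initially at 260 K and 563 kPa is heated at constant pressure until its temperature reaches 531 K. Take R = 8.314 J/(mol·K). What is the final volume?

32.1 L

V₁ = nRT₁/P₁ = 4.10×8.314×260/563 = 15.7 L.
Isobaric: P stays 563 kPa; V/T = const ⇒ T₂ = 531 K, V₂ = 32.1 L.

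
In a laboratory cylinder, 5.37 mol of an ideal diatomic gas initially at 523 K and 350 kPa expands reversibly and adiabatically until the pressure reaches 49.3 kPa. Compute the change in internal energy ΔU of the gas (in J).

V₁ = nRT₁/P₁ = 5.37×8.314×523/350 = 66.7 L.
Adiabatic: T₂/T₁ = (P₂/P₁)^((γ−1)/γ) ⇒ T₂ = 523×(0.141)^0.286 = 299 K; V₂ = 271 L.
For an ideal gas ΔU = nCvΔT with Cv = (5/2)R = 20.8 J/(mol·K).
ΔU = 5.37×20.8×(299−523) = -25000 J.

-25000 J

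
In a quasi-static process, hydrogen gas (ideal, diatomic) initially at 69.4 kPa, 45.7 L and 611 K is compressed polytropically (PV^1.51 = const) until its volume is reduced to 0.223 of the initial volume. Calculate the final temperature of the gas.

1310 K

Polytropic n=1.51: T₂ = T₁(V₁/V₂)^(n−1) = 611×(4.48)^0.51 = 1310 K; P₂ = P₁(V₁/V₂)^n = 669 kPa.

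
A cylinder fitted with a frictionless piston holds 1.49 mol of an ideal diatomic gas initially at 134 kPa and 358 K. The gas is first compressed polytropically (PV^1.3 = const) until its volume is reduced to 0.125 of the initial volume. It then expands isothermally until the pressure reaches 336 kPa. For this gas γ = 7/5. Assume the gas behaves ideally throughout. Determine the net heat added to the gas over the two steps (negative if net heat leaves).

11600 J

V₁ = nRT₁/P₁ = 1.49×8.314×358/134 = 33.1 L.
Step 1 — Polytropic n=1.3: T₂ = T₁(V₁/V₂)^(n−1) = 358×(8.00)^0.30 = 668 K; P₂ = P₁(V₁/V₂)^n = 2000 kPa.
W = (P₁V₁−P₂V₂)/(n−1) = (134×33.1−2000×4.14)/0.30 = -12800 J.
ΔU = nCvΔT = 1.49×20.8×(668−358) = 9600 J.
Q = ΔU + W = -3200 J.
State after step 1: P = 2000 kPa, V = 4.14 L, T = 668 K.
Step 2 — Isothermal: T stays 668 K; PV = const ⇒ V₂ = 24.6 L, P₂ = 336 kPa.
ΔU = 0 (ideal gas, T constant).
W = nRT ln(V₂/V₁) = 1.49×8.314×668×ln(5.95) = 14800 J.
Q = ΔU + W = 14800 J.
Net over both steps: W = 1960 J, Q = 11600 J, ΔU = 9600 J.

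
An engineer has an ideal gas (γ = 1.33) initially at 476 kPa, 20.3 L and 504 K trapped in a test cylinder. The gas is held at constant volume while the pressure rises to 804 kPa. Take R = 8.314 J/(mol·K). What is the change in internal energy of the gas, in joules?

20200 J

n = P₁V₁/(RT₁) = 476×20.3/(8.314×504) = 2.31 mol.
Isochoric: V stays 20.3 L; P/T = const ⇒ T₂ = 851 K, P₂ = 804 kPa.
For an ideal gas ΔU = nCvΔT with Cv = R/(γ−1) = 25.2 J/(mol·K).
ΔU = 2.31×25.2×(851−504) = 20200 J.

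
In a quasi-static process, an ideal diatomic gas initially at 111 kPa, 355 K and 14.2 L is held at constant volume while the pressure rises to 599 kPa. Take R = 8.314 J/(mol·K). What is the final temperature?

Isochoric: V stays 14.2 L; P/T = const ⇒ T₂ = 1920 K, P₂ = 599 kPa.

1920 K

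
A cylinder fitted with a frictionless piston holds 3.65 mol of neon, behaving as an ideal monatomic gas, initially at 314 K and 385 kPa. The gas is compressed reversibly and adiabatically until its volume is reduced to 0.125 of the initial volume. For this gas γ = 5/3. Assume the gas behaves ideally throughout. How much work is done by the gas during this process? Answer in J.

-42900 J

V₁ = nRT₁/P₁ = 3.65×8.314×314/385 = 24.7 L.
Adiabatic: TV^(γ−1) = const ⇒ T₂ = 314×(8.00)^0.667 = 1260 K; PV^γ = const ⇒ P₂ = 12300 kPa.
ΔU = nCvΔT = 3.65×12.5×(1260−314) = 42900 J.
Q = 0 for an adiabatic process, so W = −ΔU = -42900 J.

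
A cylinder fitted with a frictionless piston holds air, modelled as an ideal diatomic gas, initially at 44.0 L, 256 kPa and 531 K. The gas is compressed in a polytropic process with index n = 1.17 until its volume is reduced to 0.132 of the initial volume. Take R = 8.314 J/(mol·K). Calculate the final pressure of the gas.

Polytropic n=1.17: T₂ = T₁(V₁/V₂)^(n−1) = 531×(7.58)^0.17 = 749 K; P₂ = P₁(V₁/V₂)^n = 2740 kPa.

2740 kPa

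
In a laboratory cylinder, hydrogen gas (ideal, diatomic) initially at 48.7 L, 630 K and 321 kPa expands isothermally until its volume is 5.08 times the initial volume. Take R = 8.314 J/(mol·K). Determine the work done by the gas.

25400 J

n = P₁V₁/(RT₁) = 321×48.7/(8.314×630) = 2.98 mol.
Isothermal: T stays 630 K; PV = const ⇒ V₂ = 247 L, P₂ = 63.2 kPa.
W = nRT ln(V₂/V₁) = 2.98×8.314×630×ln(5.08) = 25400 J.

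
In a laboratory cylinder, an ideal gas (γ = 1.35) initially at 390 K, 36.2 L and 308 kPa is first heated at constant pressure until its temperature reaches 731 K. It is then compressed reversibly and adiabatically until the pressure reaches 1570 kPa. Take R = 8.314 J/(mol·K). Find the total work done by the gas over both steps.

n = P₁V₁/(RT₁) = 308×36.2/(8.314×390) = 3.44 mol.
Step 1 — Isobaric: P stays 308 kPa; V/T = const ⇒ T₂ = 731 K, V₂ = 67.9 L.
W = PΔV = 308×(67.9−36.2) kPa·L = 9750 J.
ΔU = nCvΔT = 3.44×23.8×(731−390) = 27900 J.
Q = ΔU + W = nCpΔT = 37600 J.
State after step 1: P = 308 kPa, V = 67.9 L, T = 731 K.
Step 2 — Adiabatic: T₂/T₁ = (P₂/P₁)^((γ−1)/γ) ⇒ T₂ = 731×(5.10)^0.259 = 1120 K; V₂ = 20.3 L.
ΔU = nCvΔT = 3.44×23.8×(1120−731) = 31400 J.
Q = 0 for an adiabatic process, so W = −ΔU = -31400 J.
Net over both steps: W = -21600 J, Q = 37600 J, ΔU = 59200 J.

-21600 J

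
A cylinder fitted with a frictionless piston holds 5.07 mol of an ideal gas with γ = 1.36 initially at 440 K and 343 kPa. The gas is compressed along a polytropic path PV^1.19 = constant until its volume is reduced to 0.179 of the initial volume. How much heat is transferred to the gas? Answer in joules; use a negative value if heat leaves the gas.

V₁ = nRT₁/P₁ = 5.07×8.314×440/343 = 54.1 L.
Polytropic n=1.19: T₂ = T₁(V₁/V₂)^(n−1) = 440×(5.59)^0.19 = 610 K; P₂ = P₁(V₁/V₂)^n = 2660 kPa.
W = (P₁V₁−P₂V₂)/(n−1) = (343×54.1−2660×9.68)/0.19 = -37700 J.
ΔU = nCvΔT = 5.07×23.1×(610−440) = 19900 J.
Q = ΔU + W = -17800 J.

-17800 J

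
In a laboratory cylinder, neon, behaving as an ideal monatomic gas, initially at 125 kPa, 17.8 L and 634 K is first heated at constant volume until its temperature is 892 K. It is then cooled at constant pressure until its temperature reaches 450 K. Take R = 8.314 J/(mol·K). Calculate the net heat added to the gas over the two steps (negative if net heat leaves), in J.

-2520 J

n = P₁V₁/(RT₁) = 125×17.8/(8.314×634) = 0.422 mol.
Step 1 — Isochoric: V stays 17.8 L; P/T = const ⇒ T₂ = 892 K, P₂ = 176 kPa.
W = 0 (no volume change).
ΔU = nCvΔT = 0.422×12.5×(892−634) = 1360 J.
Q = ΔU = 1360 J.
State after step 1: P = 176 kPa, V = 17.8 L, T = 892 K.
Step 2 — Isobaric: P stays 176 kPa; V/T = const ⇒ T₂ = 450 K, V₂ = 8.98 L.
W = PΔV = 176×(8.98−17.8) kPa·L = -1550 J.
ΔU = nCvΔT = 0.422×12.5×(450−892) = -2330 J.
Q = ΔU + W = nCpΔT = -3880 J.
Net over both steps: W = -1550 J, Q = -2520 J, ΔU = -969 J.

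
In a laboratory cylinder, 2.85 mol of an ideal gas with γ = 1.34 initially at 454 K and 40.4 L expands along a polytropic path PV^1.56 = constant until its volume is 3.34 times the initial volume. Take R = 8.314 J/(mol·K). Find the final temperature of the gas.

231 K

P₁ = nRT₁/V₁ = 2.85×8.314×454/40.4 = 266 kPa.
Polytropic n=1.56: T₂ = T₁(V₁/V₂)^(n−1) = 454×(0.299)^0.56 = 231 K; P₂ = P₁(V₁/V₂)^n = 40.6 kPa.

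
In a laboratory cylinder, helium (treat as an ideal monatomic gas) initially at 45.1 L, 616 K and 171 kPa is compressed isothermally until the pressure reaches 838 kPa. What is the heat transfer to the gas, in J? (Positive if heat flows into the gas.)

n = P₁V₁/(RT₁) = 171×45.1/(8.314×616) = 1.51 mol.
Isothermal: T stays 616 K; PV = const ⇒ V₂ = 9.20 L, P₂ = 838 kPa.
ΔU = 0 (ideal gas, T constant).
W = nRT ln(V₂/V₁) = 1.51×8.314×616×ln(0.204) = -12300 J.
Q = ΔU + W = -12300 J.

-12300 J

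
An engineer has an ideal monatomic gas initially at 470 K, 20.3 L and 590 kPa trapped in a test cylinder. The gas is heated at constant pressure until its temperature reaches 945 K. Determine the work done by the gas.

n = P₁V₁/(RT₁) = 590×20.3/(8.314×470) = 3.07 mol.
Isobaric: P stays 590 kPa; V/T = const ⇒ T₂ = 945 K, V₂ = 40.8 L.
W = PΔV = 590×(40.8−20.3) kPa·L = 12100 J.

12100 J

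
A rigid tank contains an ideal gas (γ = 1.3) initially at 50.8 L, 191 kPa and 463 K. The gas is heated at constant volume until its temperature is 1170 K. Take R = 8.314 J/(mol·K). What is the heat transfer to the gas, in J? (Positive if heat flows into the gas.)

49400 J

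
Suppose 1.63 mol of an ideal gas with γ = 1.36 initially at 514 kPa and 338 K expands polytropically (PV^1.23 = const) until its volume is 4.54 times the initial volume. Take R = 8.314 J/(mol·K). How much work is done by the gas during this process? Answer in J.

5850 J

V₁ = nRT₁/P₁ = 1.63×8.314×338/514 = 8.91 L.
Polytropic n=1.23: T₂ = T₁(V₁/V₂)^(n−1) = 338×(0.220)^0.23 = 239 K; P₂ = P₁(V₁/V₂)^n = 79.9 kPa.
W = (P₁V₁−P₂V₂)/(n−1) = (514×8.91−79.9×40.5)/0.23 = 5850 J.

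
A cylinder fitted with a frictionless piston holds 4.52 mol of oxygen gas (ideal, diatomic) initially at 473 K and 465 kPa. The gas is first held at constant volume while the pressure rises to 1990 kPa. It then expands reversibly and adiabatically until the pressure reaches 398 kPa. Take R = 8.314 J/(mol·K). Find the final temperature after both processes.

V₁ = nRT₁/P₁ = 4.52×8.314×473/465 = 38.2 L.
Step 1 — Isochoric: V stays 38.2 L; P/T = const ⇒ T₂ = 2020 K, P₂ = 1990 kPa.
W = 0 (no volume change).
ΔU = nCvΔT = 4.52×20.8×(2020−473) = 146000 J.
Q = ΔU = 146000 J.
State after step 1: P = 1990 kPa, V = 38.2 L, T = 2020 K.
Step 2 — Adiabatic: T₂/T₁ = (P₂/P₁)^((γ−1)/γ) ⇒ T₂ = 2020×(0.200)^0.286 = 1280 K; V₂ = 121 L.
ΔU = nCvΔT = 4.52×20.8×(1280−2020) = -70100 J.
Q = 0 for an adiabatic process, so W = −ΔU = 70100 J.
Net over both steps: W = 70100 J, Q = 146000 J, ΔU = 75600 J.

1280 K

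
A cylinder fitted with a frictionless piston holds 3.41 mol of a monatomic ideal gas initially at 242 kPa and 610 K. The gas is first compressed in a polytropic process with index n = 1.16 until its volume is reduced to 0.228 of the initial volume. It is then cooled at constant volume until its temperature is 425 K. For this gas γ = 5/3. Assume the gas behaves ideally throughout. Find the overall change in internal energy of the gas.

-7870 J

V₁ = nRT₁/P₁ = 3.41×8.314×610/242 = 71.5 L.
Step 1 — Polytropic n=1.16: T₂ = T₁(V₁/V₂)^(n−1) = 610×(4.39)^0.16 = 773 K; P₂ = P₁(V₁/V₂)^n = 1340 kPa.
W = (P₁V₁−P₂V₂)/(n−1) = (242×71.5−1340×16.3)/0.16 = -28800 J.
ΔU = nCvΔT = 3.41×12.5×(773−610) = 6920 J.
Q = ΔU + W = -21900 J.
State after step 1: P = 1340 kPa, V = 16.3 L, T = 773 K.
Step 2 — Isochoric: V stays 16.3 L; P/T = const ⇒ T₂ = 425 K, P₂ = 740 kPa.
W = 0 (no volume change).
ΔU = nCvΔT = 3.41×12.5×(425−773) = -14800 J.
Q = ΔU = -14800 J.
Net over both steps: W = -28800 J, Q = -36700 J, ΔU = -7870 J.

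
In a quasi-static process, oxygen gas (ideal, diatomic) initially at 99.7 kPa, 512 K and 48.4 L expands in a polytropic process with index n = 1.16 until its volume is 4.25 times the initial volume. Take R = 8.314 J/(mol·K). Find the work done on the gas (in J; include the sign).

n = P₁V₁/(RT₁) = 99.7×48.4/(8.314×512) = 1.13 mol.
Polytropic n=1.16: T₂ = T₁(V₁/V₂)^(n−1) = 512×(0.235)^0.16 = 406 K; P₂ = P₁(V₁/V₂)^n = 18.6 kPa.
W = (P₁V₁−P₂V₂)/(n−1) = (99.7×48.4−18.6×206)/0.16 = 6230 J.
Work done on the gas = −W_by = -6230 J.

-6230 J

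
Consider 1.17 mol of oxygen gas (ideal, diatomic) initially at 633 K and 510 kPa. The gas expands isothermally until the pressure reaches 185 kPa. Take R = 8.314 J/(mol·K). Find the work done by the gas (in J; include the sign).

V₁ = nRT₁/P₁ = 1.17×8.314×633/510 = 12.1 L.
Isothermal: T stays 633 K; PV = const ⇒ V₂ = 33.3 L, P₂ = 185 kPa.
W = nRT ln(V₂/V₁) = 1.17×8.314×633×ln(2.76) = 6240 J.

6240 J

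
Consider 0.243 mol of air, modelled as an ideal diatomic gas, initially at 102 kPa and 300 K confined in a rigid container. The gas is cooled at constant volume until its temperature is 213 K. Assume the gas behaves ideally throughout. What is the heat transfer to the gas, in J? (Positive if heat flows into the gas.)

V₁ = nRT₁/P₁ = 0.243×8.314×300/102 = 5.94 L.
Isochoric: V stays 5.94 L; P/T = const ⇒ T₂ = 213 K, P₂ = 72.4 kPa.
W = 0 (no volume change).
ΔU = nCvΔT = 0.243×20.8×(213−300) = -439 J.
Q = ΔU = -439 J.

-439 J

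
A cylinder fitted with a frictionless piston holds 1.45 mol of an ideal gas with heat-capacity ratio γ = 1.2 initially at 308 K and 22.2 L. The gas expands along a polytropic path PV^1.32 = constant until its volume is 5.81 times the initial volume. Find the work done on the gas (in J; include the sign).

-5000 J

P₁ = nRT₁/V₁ = 1.45×8.314×308/22.2 = 167 kPa.
Polytropic n=1.32: T₂ = T₁(V₁/V₂)^(n−1) = 308×(0.172)^0.32 = 175 K; P₂ = P₁(V₁/V₂)^n = 16.4 kPa.
W = (P₁V₁−P₂V₂)/(n−1) = (167×22.2−16.4×129)/0.32 = 5000 J.
Work done on the gas = −W_by = -5000 J.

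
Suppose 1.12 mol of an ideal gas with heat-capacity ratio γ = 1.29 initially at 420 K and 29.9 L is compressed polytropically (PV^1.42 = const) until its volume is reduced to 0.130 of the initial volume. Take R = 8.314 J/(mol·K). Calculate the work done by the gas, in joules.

-12600 J

P₁ = nRT₁/V₁ = 1.12×8.314×420/29.9 = 131 kPa.
Polytropic n=1.42: T₂ = T₁(V₁/V₂)^(n−1) = 420×(7.69)^0.42 = 989 K; P₂ = P₁(V₁/V₂)^n = 2370 kPa.
W = (P₁V₁−P₂V₂)/(n−1) = (131×29.9−2370×3.89)/0.42 = -12600 J.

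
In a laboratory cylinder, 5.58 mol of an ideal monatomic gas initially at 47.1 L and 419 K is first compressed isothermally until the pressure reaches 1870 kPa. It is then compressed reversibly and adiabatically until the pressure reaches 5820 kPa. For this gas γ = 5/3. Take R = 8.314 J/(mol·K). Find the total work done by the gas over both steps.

-46100 J

P₁ = nRT₁/V₁ = 5.58×8.314×419/47.1 = 413 kPa.
Step 1 — Isothermal: T stays 419 K; PV = const ⇒ V₂ = 10.4 L, P₂ = 1870 kPa.
ΔU = 0 (ideal gas, T constant).
W = nRT ln(V₂/V₁) = 5.58×8.314×419×ln(0.221) = -29400 J.
Q = ΔU + W = -29400 J.
State after step 1: P = 1870 kPa, V = 10.4 L, T = 419 K.
Step 2 — Adiabatic: T₂/T₁ = (P₂/P₁)^((γ−1)/γ) ⇒ T₂ = 419×(3.11)^0.400 = 660 K; V₂ = 5.26 L.
ΔU = nCvΔT = 5.58×12.5×(660−419) = 16800 J.
Q = 0 for an adiabatic process, so W = −ΔU = -16800 J.
Net over both steps: W = -46100 J, Q = -29400 J, ΔU = 16800 J.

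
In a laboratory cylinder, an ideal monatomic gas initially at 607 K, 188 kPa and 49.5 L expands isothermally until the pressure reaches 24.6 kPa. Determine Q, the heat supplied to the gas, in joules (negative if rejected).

n = P₁V₁/(RT₁) = 188×49.5/(8.314×607) = 1.84 mol.
Isothermal: T stays 607 K; PV = const ⇒ V₂ = 378 L, P₂ = 24.6 kPa.
ΔU = 0 (ideal gas, T constant).
W = nRT ln(V₂/V₁) = 1.84×8.314×607×ln(7.64) = 18900 J.
Q = ΔU + W = 18900 J.

18900 J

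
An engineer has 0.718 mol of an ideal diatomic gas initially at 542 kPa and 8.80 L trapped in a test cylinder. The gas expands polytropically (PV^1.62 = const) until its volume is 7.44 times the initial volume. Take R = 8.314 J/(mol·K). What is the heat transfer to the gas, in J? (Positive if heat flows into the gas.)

-3010 J

T₁ = P₁V₁/(nR) = 542×8.80/(0.718×8.314) = 799 K.
Polytropic n=1.62: T₂ = T₁(V₁/V₂)^(n−1) = 799×(0.134)^0.62 = 230 K; P₂ = P₁(V₁/V₂)^n = 21.0 kPa.
W = (P₁V₁−P₂V₂)/(n−1) = (542×8.80−21.0×65.5)/0.62 = 5480 J.
ΔU = nCvΔT = 0.718×20.8×(230−799) = -8490 J.
Q = ΔU + W = -3010 J.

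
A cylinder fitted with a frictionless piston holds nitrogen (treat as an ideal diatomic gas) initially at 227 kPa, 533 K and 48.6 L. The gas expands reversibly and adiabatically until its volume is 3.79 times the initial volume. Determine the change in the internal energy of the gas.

-11400 J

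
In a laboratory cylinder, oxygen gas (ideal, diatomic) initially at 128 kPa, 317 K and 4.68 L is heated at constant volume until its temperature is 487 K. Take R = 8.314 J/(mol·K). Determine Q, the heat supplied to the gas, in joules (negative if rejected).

n = P₁V₁/(RT₁) = 128×4.68/(8.314×317) = 0.227 mol.
Isochoric: V stays 4.68 L; P/T = const ⇒ T₂ = 487 K, P₂ = 197 kPa.
W = 0 (no volume change).
ΔU = nCvΔT = 0.227×20.8×(487−317) = 803 J.
Q = ΔU = 803 J.

803 J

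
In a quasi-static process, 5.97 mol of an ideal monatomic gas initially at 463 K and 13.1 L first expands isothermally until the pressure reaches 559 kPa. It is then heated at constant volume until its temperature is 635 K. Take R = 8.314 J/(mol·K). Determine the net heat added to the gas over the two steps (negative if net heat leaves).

39100 J

P₁ = nRT₁/V₁ = 5.97×8.314×463/13.1 = 1750 kPa.
Step 1 — Isothermal: T stays 463 K; PV = const ⇒ V₂ = 41.1 L, P₂ = 559 kPa.
ΔU = 0 (ideal gas, T constant).
W = nRT ln(V₂/V₁) = 5.97×8.314×463×ln(3.14) = 26300 J.
Q = ΔU + W = 26300 J.
State after step 1: P = 559 kPa, V = 41.1 L, T = 463 K.
Step 2 — Isochoric: V stays 41.1 L; P/T = const ⇒ T₂ = 635 K, P₂ = 767 kPa.
W = 0 (no volume change).
ΔU = nCvΔT = 5.97×12.5×(635−463) = 12800 J.
Q = ΔU = 12800 J.
Net over both steps: W = 26300 J, Q = 39100 J, ΔU = 12800 J.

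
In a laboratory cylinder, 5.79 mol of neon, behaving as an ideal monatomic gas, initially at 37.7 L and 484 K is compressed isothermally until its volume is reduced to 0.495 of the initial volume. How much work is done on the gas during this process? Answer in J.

P₁ = nRT₁/V₁ = 5.79×8.314×484/37.7 = 618 kPa.
Isothermal: T stays 484 K; PV = const ⇒ V₂ = 18.7 L, P₂ = 1250 kPa.
W = nRT ln(V₂/V₁) = 5.79×8.314×484×ln(0.495) = -16400 J.
Work done on the gas = −W_by = 16400 J.

16400 J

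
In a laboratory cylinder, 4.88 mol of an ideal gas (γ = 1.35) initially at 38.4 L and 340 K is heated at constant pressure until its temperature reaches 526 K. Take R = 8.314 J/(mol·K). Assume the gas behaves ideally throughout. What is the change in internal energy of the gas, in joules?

21600 J

P₁ = nRT₁/V₁ = 4.88×8.314×340/38.4 = 359 kPa.
Isobaric: P stays 359 kPa; V/T = const ⇒ T₂ = 526 K, V₂ = 59.4 L.
For an ideal gas ΔU = nCvΔT with Cv = R/(γ−1) = 23.8 J/(mol·K).
ΔU = 4.88×23.8×(526−340) = 21600 J.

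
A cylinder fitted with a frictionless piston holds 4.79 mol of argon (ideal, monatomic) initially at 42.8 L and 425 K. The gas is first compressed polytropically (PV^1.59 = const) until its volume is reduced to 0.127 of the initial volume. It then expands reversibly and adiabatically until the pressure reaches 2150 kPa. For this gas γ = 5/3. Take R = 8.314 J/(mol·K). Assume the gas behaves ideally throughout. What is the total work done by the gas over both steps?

-27900 J

P₁ = nRT₁/V₁ = 4.79×8.314×425/42.8 = 395 kPa.
Step 1 — Polytropic n=1.59: T₂ = T₁(V₁/V₂)^(n−1) = 425×(7.87)^0.59 = 1440 K; P₂ = P₁(V₁/V₂)^n = 10500 kPa.
W = (P₁V₁−P₂V₂)/(n−1) = (395×42.8−10500×5.44)/0.59 = -68200 J.
ΔU = nCvΔT = 4.79×12.5×(1440−425) = 60400 J.
Q = ΔU + W = -7850 J.
State after step 1: P = 10500 kPa, V = 5.44 L, T = 1440 K.
Step 2 — Adiabatic: T₂/T₁ = (P₂/P₁)^((γ−1)/γ) ⇒ T₂ = 1440×(0.204)^0.400 = 761 K; V₂ = 14.1 L.
ΔU = nCvΔT = 4.79×12.5×(761−1440) = -40300 J.
Q = 0 for an adiabatic process, so W = −ΔU = 40300 J.
Net over both steps: W = -27900 J, Q = -7850 J, ΔU = 20100 J.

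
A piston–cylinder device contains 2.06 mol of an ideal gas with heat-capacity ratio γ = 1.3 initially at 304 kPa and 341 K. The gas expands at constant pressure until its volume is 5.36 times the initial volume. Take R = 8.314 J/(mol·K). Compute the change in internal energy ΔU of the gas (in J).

V₁ = nRT₁/P₁ = 2.06×8.314×341/304 = 19.2 L.
Isobaric: P stays 304 kPa; V/T = const ⇒ T₂ = 1830 K, V₂ = 103 L.
For an ideal gas ΔU = nCvΔT with Cv = R/(γ−1) = 27.7 J/(mol·K).
ΔU = 2.06×27.7×(1830−341) = 84900 J.

84900 J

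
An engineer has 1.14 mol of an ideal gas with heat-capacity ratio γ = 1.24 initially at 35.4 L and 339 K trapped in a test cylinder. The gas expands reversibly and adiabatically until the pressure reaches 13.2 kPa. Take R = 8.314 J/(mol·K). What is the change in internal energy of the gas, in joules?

-4170 J

P₁ = nRT₁/V₁ = 1.14×8.314×339/35.4 = 90.8 kPa.
Adiabatic: T₂/T₁ = (P₂/P₁)^((γ−1)/γ) ⇒ T₂ = 339×(0.145)^0.194 = 233 K; V₂ = 168 L.
For an ideal gas ΔU = nCvΔT with Cv = R/(γ−1) = 34.6 J/(mol·K).
ΔU = 1.14×34.6×(233−339) = -4170 J.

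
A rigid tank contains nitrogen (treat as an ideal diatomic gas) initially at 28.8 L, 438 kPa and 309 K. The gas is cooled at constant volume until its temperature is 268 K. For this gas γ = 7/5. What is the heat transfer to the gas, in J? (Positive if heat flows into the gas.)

n = P₁V₁/(RT₁) = 438×28.8/(8.314×309) = 4.91 mol.
Isochoric: V stays 28.8 L; P/T = const ⇒ T₂ = 268 K, P₂ = 380 kPa.
W = 0 (no volume change).
ΔU = nCvΔT = 4.91×20.8×(268−309) = -4180 J.
Q = ΔU = -4180 J.

-4180 J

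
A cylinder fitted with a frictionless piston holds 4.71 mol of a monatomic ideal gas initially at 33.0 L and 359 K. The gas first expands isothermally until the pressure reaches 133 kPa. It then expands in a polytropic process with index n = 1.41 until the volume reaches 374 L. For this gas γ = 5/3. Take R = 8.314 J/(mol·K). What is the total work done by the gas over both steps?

P₁ = nRT₁/V₁ = 4.71×8.314×359/33.0 = 426 kPa.
Step 1 — Isothermal: T stays 359 K; PV = const ⇒ V₂ = 106 L, P₂ = 133 kPa.
ΔU = 0 (ideal gas, T constant).
W = nRT ln(V₂/V₁) = 4.71×8.314×359×ln(3.20) = 16400 J.
Q = ΔU + W = 16400 J.
State after step 1: P = 133 kPa, V = 106 L, T = 359 K.
Step 2 — Polytropic n=1.41: T₂ = T₁(V₁/V₂)^(n−1) = 359×(0.283)^0.41 = 214 K; P₂ = P₁(V₁/V₂)^n = 22.4 kPa.
W = (P₁V₁−P₂V₂)/(n−1) = (133×106−22.4×374)/0.41 = 13900 J.
ΔU = nCvΔT = 4.71×12.5×(214−359) = -8530 J.
Q = ΔU + W = 5340 J.
Net over both steps: W = 30200 J, Q = 21700 J, ΔU = -8530 J.

30200 J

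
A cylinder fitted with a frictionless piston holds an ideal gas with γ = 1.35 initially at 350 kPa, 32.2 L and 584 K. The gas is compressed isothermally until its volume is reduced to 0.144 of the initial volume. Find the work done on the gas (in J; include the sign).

n = P₁V₁/(RT₁) = 350×32.2/(8.314×584) = 2.32 mol.
Isothermal: T stays 584 K; PV = const ⇒ V₂ = 4.64 L, P₂ = 2430 kPa.
W = nRT ln(V₂/V₁) = 2.32×8.314×584×ln(0.144) = -21800 J.
Work done on the gas = −W_by = 21800 J.

21800 J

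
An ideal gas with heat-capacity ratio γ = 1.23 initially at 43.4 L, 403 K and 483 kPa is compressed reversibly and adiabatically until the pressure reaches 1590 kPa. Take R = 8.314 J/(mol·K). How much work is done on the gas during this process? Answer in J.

22700 J

n = P₁V₁/(RT₁) = 483×43.4/(8.314×403) = 6.26 mol.
Adiabatic: T₂/T₁ = (P₂/P₁)^((γ−1)/γ) ⇒ T₂ = 403×(3.29)^0.187 = 504 K; V₂ = 16.5 L.
ΔU = nCvΔT = 6.26×36.1×(504−403) = 22700 J.
Q = 0 for an adiabatic process, so W = −ΔU = -22700 J.
Work done on the gas = −W_by = 22700 J.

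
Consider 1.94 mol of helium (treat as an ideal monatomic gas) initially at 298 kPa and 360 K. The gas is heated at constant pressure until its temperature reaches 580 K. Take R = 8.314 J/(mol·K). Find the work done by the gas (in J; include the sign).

V₁ = nRT₁/P₁ = 1.94×8.314×360/298 = 19.5 L.
Isobaric: P stays 298 kPa; V/T = const ⇒ T₂ = 580 K, V₂ = 31.4 L.
W = PΔV = 298×(31.4−19.5) kPa·L = 3550 J.

3550 J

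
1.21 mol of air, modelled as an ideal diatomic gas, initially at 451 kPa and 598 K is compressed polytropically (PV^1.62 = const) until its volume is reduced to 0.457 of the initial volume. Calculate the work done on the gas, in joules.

6060 J

V₁ = nRT₁/P₁ = 1.21×8.314×598/451 = 13.3 L.
Polytropic n=1.62: T₂ = T₁(V₁/V₂)^(n−1) = 598×(2.19)^0.62 = 972 K; P₂ = P₁(V₁/V₂)^n = 1600 kPa.
W = (P₁V₁−P₂V₂)/(n−1) = (451×13.3−1600×6.10)/0.62 = -6060 J.
Work done on the gas = −W_by = 6060 J.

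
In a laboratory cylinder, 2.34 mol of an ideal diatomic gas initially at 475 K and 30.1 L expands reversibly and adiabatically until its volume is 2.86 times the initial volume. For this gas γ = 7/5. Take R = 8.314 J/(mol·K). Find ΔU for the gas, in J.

-7930 J

P₁ = nRT₁/V₁ = 2.34×8.314×475/30.1 = 307 kPa.
Adiabatic: TV^(γ−1) = const ⇒ T₂ = 475×(0.350)^0.400 = 312 K; PV^γ = const ⇒ P₂ = 70.5 kPa.
For an ideal gas ΔU = nCvΔT with Cv = (5/2)R = 20.8 J/(mol·K).
ΔU = 2.34×20.8×(312−475) = -7930 J.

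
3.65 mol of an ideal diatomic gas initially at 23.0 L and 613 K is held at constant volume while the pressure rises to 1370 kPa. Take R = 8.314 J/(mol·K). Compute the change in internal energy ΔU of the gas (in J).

32300 J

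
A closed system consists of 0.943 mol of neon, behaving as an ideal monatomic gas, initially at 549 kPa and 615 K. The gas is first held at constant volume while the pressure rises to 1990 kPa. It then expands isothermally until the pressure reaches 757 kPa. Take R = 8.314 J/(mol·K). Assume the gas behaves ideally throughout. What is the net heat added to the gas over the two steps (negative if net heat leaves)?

35900 J

V₁ = nRT₁/P₁ = 0.943×8.314×615/549 = 8.78 L.
Step 1 — Isochoric: V stays 8.78 L; P/T = const ⇒ T₂ = 2230 K, P₂ = 1990 kPa.
W = 0 (no volume change).
ΔU = nCvΔT = 0.943×12.5×(2230−615) = 19000 J.
Q = ΔU = 19000 J.
State after step 1: P = 1990 kPa, V = 8.78 L, T = 2230 K.
Step 2 — Isothermal: T stays 2230 K; PV = const ⇒ V₂ = 23.1 L, P₂ = 757 kPa.
ΔU = 0 (ideal gas, T constant).
W = nRT ln(V₂/V₁) = 0.943×8.314×2230×ln(2.63) = 16900 J.
Q = ΔU + W = 16900 J.
Net over both steps: W = 16900 J, Q = 35900 J, ΔU = 19000 J.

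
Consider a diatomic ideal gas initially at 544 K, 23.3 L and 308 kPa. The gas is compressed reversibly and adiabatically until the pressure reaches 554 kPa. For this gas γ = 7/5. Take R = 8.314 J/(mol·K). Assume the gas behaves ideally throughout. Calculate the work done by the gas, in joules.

-3280 J

n = P₁V₁/(RT₁) = 308×23.3/(8.314×544) = 1.59 mol.
Adiabatic: T₂/T₁ = (P₂/P₁)^((γ−1)/γ) ⇒ T₂ = 544×(1.80)^0.286 = 643 K; V₂ = 15.3 L.
ΔU = nCvΔT = 1.59×20.8×(643−544) = 3280 J.
Q = 0 for an adiabatic process, so W = −ΔU = -3280 J.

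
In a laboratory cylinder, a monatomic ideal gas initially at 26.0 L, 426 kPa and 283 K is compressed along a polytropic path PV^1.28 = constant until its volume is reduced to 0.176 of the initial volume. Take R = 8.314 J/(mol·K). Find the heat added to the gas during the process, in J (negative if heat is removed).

n = P₁V₁/(RT₁) = 426×26.0/(8.314×283) = 4.71 mol.
Polytropic n=1.28: T₂ = T₁(V₁/V₂)^(n−1) = 283×(5.68)^0.28 = 460 K; P₂ = P₁(V₁/V₂)^n = 3940 kPa.
W = (P₁V₁−P₂V₂)/(n−1) = (426×26.0−3940×4.58)/0.28 = -24800 J.
ΔU = nCvΔT = 4.71×12.5×(460−283) = 10400 J.
Q = ΔU + W = -14400 J.

-14400 J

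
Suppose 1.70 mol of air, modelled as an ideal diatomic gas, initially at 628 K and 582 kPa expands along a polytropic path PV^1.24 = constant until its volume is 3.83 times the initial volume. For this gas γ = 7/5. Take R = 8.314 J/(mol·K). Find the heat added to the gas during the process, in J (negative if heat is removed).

4080 J

V₁ = nRT₁/P₁ = 1.70×8.314×628/582 = 15.3 L.
Polytropic n=1.24: T₂ = T₁(V₁/V₂)^(n−1) = 628×(0.261)^0.24 = 455 K; P₂ = P₁(V₁/V₂)^n = 110 kPa.
W = (P₁V₁−P₂V₂)/(n−1) = (582×15.3−110×58.4)/0.24 = 10200 J.
ΔU = nCvΔT = 1.70×20.8×(455−628) = -6110 J.
Q = ΔU + W = 4080 J.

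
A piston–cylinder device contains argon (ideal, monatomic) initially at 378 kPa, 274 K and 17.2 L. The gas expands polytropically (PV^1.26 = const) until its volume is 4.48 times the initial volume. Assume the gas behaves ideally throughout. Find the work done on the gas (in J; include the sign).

-8070 J

n = P₁V₁/(RT₁) = 378×17.2/(8.314×274) = 2.85 mol.
Polytropic n=1.26: T₂ = T₁(V₁/V₂)^(n−1) = 274×(0.223)^0.26 = 186 K; P₂ = P₁(V₁/V₂)^n = 57.1 kPa.
W = (P₁V₁−P₂V₂)/(n−1) = (378×17.2−57.1×77.1)/0.26 = 8070 J.
Work done on the gas = −W_by = -8070 J.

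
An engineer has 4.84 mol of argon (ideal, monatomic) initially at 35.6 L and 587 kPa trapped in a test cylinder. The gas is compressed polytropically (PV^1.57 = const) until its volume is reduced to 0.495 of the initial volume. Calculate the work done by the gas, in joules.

-18100 J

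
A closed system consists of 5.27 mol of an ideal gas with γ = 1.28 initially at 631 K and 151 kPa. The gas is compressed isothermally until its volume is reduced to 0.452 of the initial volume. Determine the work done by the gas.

V₁ = nRT₁/P₁ = 5.27×8.314×631/151 = 183 L.
Isothermal: T stays 631 K; PV = const ⇒ V₂ = 82.8 L, P₂ = 334 kPa.
W = nRT ln(V₂/V₁) = 5.27×8.314×631×ln(0.452) = -22000 J.

-22000 J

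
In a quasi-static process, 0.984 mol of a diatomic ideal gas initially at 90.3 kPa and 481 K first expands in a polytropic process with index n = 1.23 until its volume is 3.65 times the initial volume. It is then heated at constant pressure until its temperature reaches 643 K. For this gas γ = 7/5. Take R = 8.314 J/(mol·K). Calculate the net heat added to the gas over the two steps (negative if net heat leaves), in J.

V₁ = nRT₁/P₁ = 0.984×8.314×481/90.3 = 43.6 L.
Step 1 — Polytropic n=1.23: T₂ = T₁(V₁/V₂)^(n−1) = 481×(0.274)^0.23 = 357 K; P₂ = P₁(V₁/V₂)^n = 18.4 kPa.
W = (P₁V₁−P₂V₂)/(n−1) = (90.3×43.6−18.4×159)/0.23 = 4410 J.
ΔU = nCvΔT = 0.984×20.8×(357−481) = -2530 J.
Q = ΔU + W = 1870 J.
State after step 1: P = 18.4 kPa, V = 159 L, T = 357 K.
Step 2 — Isobaric: P stays 18.4 kPa; V/T = const ⇒ T₂ = 643 K, V₂ = 286 L.
W = PΔV = 18.4×(286−159) kPa·L = 2340 J.
ΔU = nCvΔT = 0.984×20.8×(643−357) = 5850 J.
Q = ΔU + W = nCpΔT = 8190 J.
Net over both steps: W = 6740 J, Q = 10100 J, ΔU = 3310 J.

10100 J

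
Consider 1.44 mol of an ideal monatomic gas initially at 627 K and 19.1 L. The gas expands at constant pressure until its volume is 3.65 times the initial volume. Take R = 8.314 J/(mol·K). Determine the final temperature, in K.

P₁ = nRT₁/V₁ = 1.44×8.314×627/19.1 = 393 kPa.
Isobaric: P stays 393 kPa; V/T = const ⇒ T₂ = 2290 K, V₂ = 69.7 L.

2290 K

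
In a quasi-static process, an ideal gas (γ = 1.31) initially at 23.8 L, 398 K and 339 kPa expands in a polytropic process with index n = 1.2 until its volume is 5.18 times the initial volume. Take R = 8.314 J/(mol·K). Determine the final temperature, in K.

Polytropic n=1.2: T₂ = T₁(V₁/V₂)^(n−1) = 398×(0.193)^0.20 = 286 K; P₂ = P₁(V₁/V₂)^n = 47.1 kPa.

286 K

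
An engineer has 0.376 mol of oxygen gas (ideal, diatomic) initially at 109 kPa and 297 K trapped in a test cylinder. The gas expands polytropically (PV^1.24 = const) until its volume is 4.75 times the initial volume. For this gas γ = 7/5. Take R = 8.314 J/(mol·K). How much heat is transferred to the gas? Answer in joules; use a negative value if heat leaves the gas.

V₁ = nRT₁/P₁ = 0.376×8.314×297/109 = 8.52 L.
Polytropic n=1.24: T₂ = T₁(V₁/V₂)^(n−1) = 297×(0.211)^0.24 = 204 K; P₂ = P₁(V₁/V₂)^n = 15.8 kPa.
W = (P₁V₁−P₂V₂)/(n−1) = (109×8.52−15.8×40.5)/0.24 = 1210 J.
ΔU = nCvΔT = 0.376×20.8×(204−297) = -724 J.
Q = ΔU + W = 483 J.

483 J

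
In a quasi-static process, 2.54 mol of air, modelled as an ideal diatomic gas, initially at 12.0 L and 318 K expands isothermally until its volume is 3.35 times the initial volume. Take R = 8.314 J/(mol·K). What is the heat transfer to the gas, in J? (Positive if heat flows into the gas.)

8120 J

P₁ = nRT₁/V₁ = 2.54×8.314×318/12.0 = 560 kPa.
Isothermal: T stays 318 K; PV = const ⇒ V₂ = 40.2 L, P₂ = 167 kPa.
ΔU = 0 (ideal gas, T constant).
W = nRT ln(V₂/V₁) = 2.54×8.314×318×ln(3.35) = 8120 J.
Q = ΔU + W = 8120 J.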